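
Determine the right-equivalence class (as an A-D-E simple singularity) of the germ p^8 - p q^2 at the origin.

The Hessian of f at 0 has rank 0. Corank 2; j^3 = -p*q^2 has shape L^2 M (L != M), so D-series; mu = 9 gives D_9.

D_9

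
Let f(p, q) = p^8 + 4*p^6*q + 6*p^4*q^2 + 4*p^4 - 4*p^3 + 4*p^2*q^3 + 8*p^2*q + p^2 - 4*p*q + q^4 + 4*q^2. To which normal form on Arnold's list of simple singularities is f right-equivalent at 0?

A_3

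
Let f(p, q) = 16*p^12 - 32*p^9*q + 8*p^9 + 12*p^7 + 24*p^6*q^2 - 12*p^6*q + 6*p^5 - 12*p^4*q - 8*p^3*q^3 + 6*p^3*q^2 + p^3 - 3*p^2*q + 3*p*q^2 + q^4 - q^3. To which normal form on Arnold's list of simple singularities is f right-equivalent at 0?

E_6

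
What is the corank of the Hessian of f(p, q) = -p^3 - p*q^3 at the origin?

Hessian at 0 has rank 0.

2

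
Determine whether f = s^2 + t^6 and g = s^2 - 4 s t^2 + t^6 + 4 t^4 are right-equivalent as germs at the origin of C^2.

Yes.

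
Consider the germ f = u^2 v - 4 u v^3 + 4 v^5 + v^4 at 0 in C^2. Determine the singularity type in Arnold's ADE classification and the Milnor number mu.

The Hessian of f at 0 is [[0, 0], [0, 0]] with rank 0, so corank 2. A Groebner basis of the Jacobian ideal J(f) in C{u,v} is {u*v^2, -u*v/2 + v^3, u^2 + 2*u*v}; counting standard monomials gives mu = 5. Corank 2; j^3 = u^2*v has shape L^2 M (L != M), so D-series; mu = 5 gives D_5.

Type D_{5}, Milnor number mu = 5.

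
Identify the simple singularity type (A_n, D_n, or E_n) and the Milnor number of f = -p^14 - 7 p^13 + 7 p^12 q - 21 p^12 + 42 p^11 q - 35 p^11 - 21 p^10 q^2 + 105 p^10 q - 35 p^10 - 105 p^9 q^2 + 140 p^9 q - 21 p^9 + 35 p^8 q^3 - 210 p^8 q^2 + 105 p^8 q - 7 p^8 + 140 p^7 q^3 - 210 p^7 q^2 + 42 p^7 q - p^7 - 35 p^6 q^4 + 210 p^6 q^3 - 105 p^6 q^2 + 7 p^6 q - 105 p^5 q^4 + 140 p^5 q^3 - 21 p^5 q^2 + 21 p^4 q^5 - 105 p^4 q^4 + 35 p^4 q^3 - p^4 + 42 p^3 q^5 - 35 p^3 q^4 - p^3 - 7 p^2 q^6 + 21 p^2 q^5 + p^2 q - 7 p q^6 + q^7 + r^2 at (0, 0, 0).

The Hessian of f at 0 has rank 1. Corank 2; j^3 = -p^2*(p - q) has shape L^2 M (L != M), so D-series; mu = 8 gives D_8.

Type D_{8}, Milnor number mu = 8.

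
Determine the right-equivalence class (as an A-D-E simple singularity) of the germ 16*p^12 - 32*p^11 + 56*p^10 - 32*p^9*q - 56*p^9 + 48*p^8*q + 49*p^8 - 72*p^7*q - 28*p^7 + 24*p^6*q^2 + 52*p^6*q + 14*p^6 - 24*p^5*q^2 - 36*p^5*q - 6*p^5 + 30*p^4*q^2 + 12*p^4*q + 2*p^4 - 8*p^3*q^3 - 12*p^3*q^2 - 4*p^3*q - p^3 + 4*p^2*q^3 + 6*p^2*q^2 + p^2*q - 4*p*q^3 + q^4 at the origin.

D5

The Hessian of f at 0 has rank 0. Corank 2; j^3 = -p^2*(p - q) has shape L^2 M (L != M), so D-series; mu = 5 gives D_5.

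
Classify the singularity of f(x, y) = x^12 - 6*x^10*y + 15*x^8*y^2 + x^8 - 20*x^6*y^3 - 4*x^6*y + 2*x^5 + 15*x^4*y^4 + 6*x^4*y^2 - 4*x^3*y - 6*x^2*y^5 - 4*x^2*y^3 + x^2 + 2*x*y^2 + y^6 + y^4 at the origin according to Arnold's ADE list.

A_{5}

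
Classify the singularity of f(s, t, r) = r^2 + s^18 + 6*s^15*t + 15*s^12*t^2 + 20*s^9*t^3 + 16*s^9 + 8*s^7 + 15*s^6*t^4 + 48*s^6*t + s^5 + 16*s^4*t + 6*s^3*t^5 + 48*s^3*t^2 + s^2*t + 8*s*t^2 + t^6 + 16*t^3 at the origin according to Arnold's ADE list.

D_7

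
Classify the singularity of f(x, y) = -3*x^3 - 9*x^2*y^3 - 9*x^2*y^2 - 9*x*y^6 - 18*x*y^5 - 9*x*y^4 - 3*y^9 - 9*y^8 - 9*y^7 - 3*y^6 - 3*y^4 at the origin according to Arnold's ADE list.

The Hessian of f at 0 is [[0, 0], [0, 0]] with rank 0, so corank 2. A Groebner basis of the Jacobian ideal J(f) in C{x,y} is {x^3, x^2*y, x^2/2 + x*y^2, y^3}; counting standard monomials gives mu = 6. Corank 2; j^3 = -3*x^3 is a perfect cube, so E-series; the 4-jet and mu = 6 give E_6.

E_{6}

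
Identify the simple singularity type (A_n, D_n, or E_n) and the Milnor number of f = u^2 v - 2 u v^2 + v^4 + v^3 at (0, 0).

Type D5, Milnor number mu = 5.

The Hessian of f at 0 has rank 0. Corank 2; j^3 = v*(u - v)^2 has shape L^2 M (L != M), so D-series; mu = 5 gives D_5.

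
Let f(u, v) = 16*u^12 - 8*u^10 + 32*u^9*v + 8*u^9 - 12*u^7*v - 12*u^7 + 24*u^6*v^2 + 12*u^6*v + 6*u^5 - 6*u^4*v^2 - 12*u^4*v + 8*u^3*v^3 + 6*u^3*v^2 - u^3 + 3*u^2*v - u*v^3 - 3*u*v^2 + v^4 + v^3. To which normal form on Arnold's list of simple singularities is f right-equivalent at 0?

The Hessian of f at 0 is [[0, 0], [0, 0]] with rank 0, so corank 2. A Groebner basis of the Jacobian ideal J(f) in C{u,v} is {u^3 - 3*u^2*v - 6*u^2 + 12*u*v - 6*v^2, 3*u^2 + u*v^2 - 6*u*v + 3*v^2, 3*u^2 - 6*u*v + v^3 + 3*v^2}; counting standard monomials gives mu = 7. Corank 2; j^3 = -(u - v)^3 is a perfect cube, so E-series; the 4-jet and mu = 7 give E_7.

E7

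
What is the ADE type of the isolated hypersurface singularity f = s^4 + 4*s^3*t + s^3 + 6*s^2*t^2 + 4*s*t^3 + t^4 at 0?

E6

The Hessian of f at 0 has rank 0. Corank 2; j^3 = s^3 is a perfect cube, so E-series; the 4-jet and mu = 6 give E_6.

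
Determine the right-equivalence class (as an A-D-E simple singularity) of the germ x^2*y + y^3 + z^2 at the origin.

D4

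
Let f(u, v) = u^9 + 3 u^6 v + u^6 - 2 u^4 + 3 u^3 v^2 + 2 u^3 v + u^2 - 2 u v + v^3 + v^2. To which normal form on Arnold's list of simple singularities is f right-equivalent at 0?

The Hessian of f at 0 has rank 1. Corank 1: A-series; mu = 2 gives A_2.

A2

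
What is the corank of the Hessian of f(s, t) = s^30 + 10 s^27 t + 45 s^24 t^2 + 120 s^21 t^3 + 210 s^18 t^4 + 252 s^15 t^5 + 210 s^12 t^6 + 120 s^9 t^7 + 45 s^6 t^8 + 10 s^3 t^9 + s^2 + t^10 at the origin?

The Hessian at 0 is [[2, 0], [0, 0]] of rank 1; hence corank 1.

1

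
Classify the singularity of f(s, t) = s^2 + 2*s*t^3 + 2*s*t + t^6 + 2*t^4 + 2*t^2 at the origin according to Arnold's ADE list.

A_1

The Hessian of f at 0 is [[2, 2], [2, 4]] with rank 2, so corank 0. A Groebner basis of the Jacobian ideal J(f) in C{s,t} is {s, t}; counting standard monomials gives mu = 1. Corank 0: nondegenerate Morse point, so A_1.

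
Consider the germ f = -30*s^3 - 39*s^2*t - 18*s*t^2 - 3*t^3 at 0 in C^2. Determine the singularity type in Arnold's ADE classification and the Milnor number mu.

The Hessian of f at 0 has rank 0. Corank 2; j^3 = -3*(2*s + t)*(5*s^2 + 4*s*t + t^2) splits into three distinct lines over C (the quadratic factor has nonzero discriminant), so D_4.

Type D_{4}, Milnor number mu = 4.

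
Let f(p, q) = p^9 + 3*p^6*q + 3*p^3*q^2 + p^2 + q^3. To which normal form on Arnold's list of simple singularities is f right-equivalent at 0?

The Hessian of f at 0 has rank 1. Corank 1: A-series; mu = 2 gives A_2.

A_{2}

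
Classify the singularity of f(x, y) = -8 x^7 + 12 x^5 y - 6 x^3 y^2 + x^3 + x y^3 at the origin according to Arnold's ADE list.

The Hessian of f at 0 has rank 0. Corank 2; j^3 = x^3 is a perfect cube, so E-series; the 4-jet and mu = 7 give E_7.

E7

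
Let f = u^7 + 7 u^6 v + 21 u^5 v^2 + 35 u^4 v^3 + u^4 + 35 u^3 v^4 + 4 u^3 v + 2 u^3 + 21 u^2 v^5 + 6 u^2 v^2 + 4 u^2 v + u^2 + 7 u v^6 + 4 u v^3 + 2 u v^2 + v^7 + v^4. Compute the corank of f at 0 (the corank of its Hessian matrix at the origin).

1

Hessian at 0 has rank 1.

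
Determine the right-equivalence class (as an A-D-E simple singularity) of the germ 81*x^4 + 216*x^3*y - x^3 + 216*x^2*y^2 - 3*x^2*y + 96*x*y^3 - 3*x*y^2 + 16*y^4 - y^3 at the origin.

E_{6}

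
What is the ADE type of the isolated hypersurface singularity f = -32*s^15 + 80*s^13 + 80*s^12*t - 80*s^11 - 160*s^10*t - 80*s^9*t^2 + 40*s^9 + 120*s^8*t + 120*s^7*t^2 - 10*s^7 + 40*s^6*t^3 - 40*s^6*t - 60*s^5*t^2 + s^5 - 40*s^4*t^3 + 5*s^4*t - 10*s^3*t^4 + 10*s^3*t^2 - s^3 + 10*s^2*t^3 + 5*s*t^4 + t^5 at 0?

The Hessian of f at 0 is [[0, 0], [0, 0]] with rank 0, so corank 2. A Groebner basis of the Jacobian ideal J(f) in C{s,t} is {t^5, s*t^3 + t^4/4, s^2}; counting standard monomials gives mu = 8. Corank 2; j^3 = -s^3 is a perfect cube, so E-series; the 5-jet and mu = 8 give E_8.

E_{8}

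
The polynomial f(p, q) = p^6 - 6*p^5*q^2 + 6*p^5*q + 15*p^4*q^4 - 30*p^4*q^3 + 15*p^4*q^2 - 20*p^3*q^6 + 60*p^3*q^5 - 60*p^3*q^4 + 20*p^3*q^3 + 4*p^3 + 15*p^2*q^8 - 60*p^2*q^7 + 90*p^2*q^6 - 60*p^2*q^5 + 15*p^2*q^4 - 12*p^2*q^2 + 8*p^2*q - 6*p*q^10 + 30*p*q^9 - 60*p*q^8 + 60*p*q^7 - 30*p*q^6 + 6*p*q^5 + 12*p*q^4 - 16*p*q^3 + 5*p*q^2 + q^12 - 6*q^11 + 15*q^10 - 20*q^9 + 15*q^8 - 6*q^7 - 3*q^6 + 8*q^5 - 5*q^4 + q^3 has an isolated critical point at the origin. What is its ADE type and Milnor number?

Type D7, Milnor number mu = 7.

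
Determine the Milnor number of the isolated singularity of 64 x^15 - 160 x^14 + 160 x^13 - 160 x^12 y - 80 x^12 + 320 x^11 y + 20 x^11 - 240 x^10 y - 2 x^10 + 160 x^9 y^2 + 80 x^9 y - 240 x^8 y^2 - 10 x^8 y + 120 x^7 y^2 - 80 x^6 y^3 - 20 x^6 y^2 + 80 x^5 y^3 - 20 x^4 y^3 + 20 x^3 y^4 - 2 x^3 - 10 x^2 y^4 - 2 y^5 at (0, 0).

8

The Hessian of f at 0 has rank 0. Corank 2; j^3 = -2*x^3 is a perfect cube, so E-series; the 5-jet and mu = 8 give E_8.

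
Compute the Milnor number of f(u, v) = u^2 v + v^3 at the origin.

4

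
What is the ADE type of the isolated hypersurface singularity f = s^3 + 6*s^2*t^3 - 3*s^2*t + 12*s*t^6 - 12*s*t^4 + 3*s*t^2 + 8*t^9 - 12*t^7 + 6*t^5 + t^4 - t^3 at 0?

E_{6}

The Hessian of f at 0 has rank 0. Corank 2; j^3 = (s - t)^3 is a perfect cube, so E-series; the 4-jet and mu = 6 give E_6.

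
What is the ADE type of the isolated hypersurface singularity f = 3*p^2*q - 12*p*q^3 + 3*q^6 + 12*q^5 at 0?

D_7

The Hessian of f at 0 has rank 0. Corank 2; j^3 = 3*p^2*q has shape L^2 M (L != M), so D-series; mu = 7 gives D_7.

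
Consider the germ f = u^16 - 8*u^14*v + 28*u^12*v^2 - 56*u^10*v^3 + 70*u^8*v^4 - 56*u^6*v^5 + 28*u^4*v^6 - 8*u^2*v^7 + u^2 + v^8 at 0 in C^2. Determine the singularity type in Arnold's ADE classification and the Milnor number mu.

Type A_7, Milnor number mu = 7.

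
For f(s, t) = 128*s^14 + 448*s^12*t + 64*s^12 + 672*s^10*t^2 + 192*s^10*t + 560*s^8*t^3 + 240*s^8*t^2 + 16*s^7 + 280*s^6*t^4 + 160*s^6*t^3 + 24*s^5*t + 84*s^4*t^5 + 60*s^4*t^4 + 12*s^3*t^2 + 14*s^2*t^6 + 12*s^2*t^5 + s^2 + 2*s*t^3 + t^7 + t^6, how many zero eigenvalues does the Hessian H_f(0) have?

1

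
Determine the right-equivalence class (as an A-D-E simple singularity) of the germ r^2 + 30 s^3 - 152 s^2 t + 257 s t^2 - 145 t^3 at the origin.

D4

The Hessian of f at 0 is [[0, 0, 0], [0, 0, 0], [0, 0, 2]] with rank 1, so corank 2. A Groebner basis of the Jacobian ideal J(f) in C{s,t,r} is {t^3, s^2 - 71*t^2/26, s*t - 43*t^2/26, r}; counting standard monomials gives mu = 4. Corank 2; j^3 = (3*s - 5*t)*(10*s^2 - 34*s*t + 29*t^2) splits into three distinct lines over C (the quadratic factor has nonzero discriminant), so D_4.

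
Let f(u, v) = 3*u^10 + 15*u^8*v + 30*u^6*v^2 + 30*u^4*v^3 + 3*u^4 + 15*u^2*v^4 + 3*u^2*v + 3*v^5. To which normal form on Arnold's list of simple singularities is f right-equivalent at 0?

D6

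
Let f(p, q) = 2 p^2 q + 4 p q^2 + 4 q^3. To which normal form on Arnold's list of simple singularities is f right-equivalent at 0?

D_{4}

The Hessian of f at 0 has rank 0. Corank 2; j^3 = 2*q*(p^2 + 2*p*q + 2*q^2) splits into three distinct lines over C (the quadratic factor has nonzero discriminant), so D_4.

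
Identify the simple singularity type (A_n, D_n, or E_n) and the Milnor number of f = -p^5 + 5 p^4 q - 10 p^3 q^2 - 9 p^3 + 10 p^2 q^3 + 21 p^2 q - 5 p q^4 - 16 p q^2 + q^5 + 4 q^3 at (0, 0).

The Hessian of f at 0 has rank 0. Corank 2; j^3 = -(p - q)*(3*p - 2*q)^2 has shape L^2 M (L != M), so D-series; mu = 6 gives D_6.

Type D6, Milnor number mu = 6.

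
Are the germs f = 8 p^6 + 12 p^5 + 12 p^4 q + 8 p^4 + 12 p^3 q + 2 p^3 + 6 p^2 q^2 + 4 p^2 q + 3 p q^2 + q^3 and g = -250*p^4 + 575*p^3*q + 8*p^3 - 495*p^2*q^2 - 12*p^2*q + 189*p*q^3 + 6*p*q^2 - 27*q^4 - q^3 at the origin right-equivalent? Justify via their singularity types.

No.

The Hessian of f at 0 is [[0, 0], [0, 0]] with rank 0, so corank 2. A Groebner basis of the Jacobian ideal J(f) in C{p,q} is {q^3, p^2 - 3*q^2/2, p*q + 3*q^2/2}; counting standard monomials gives mu = 4. Corank 2; j^3 = (p + q)*(2*p^2 + 2*p*q + q^2) splits into three distinct lines over C (the quadratic factor has nonzero discriminant), so D_4. The Hessian of g at 0 is [[0, 0], [0, 0]] with rank 0, so corank 2. A Groebner basis of the Jacobian ideal J(g) in C{p,q} is {768*p^2/25 - 768*p*q/25 + q^4 + 8*q^3/25 + 192*q^2/25, p^3 - 132*p^2/25 + 132*p*q/25 - 9*q^3/50 - 33*q^2/25, p^2*q - 168*p^2/25 + 168*p*q/25 - 8*q^3/25 - 42*q^2/25, -32*p^2/5 + p*q^2 + 32*p*q/5 - 17*q^3/30 - 8*q^2/5}; counting standard monomials gives mu = 7. Corank 2; j^3 = (2*p - q)^3 is a perfect cube, so E-series; the 4-jet and mu = 7 give E_7. f is D_4 but g is E_7, hence not right-equivalent.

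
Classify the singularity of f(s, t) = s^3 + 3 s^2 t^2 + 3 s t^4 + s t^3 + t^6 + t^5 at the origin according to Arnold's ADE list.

The Hessian of f at 0 has rank 0. Corank 2; j^3 = s^3 is a perfect cube, so E-series; the 4-jet and mu = 7 give E_7.

E_7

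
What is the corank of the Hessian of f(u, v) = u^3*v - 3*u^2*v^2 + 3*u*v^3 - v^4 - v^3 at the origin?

2

Hessian at 0 has rank 0.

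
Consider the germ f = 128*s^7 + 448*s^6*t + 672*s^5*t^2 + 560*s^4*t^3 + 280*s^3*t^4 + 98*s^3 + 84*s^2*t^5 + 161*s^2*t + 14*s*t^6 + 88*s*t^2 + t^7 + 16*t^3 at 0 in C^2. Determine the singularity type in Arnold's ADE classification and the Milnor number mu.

Type D_{8}, Milnor number mu = 8.

The Hessian of f at 0 has rank 0. Corank 2; j^3 = (2*s + t)*(7*s + 4*t)^2 has shape L^2 M (L != M), so D-series; mu = 8 gives D_8.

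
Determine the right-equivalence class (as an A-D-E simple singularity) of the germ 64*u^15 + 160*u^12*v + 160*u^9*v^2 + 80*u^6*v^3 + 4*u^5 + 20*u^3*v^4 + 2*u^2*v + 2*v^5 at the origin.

D_6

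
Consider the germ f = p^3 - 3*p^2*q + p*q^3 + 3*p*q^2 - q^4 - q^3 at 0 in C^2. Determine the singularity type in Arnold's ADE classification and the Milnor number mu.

Type E_7, Milnor number mu = 7.

The Hessian of f at 0 is [[0, 0], [0, 0]] with rank 0, so corank 2. A Groebner basis of the Jacobian ideal J(f) in C{p,q} is {p^3 - 3*p^2*q - 6*p^2 + 12*p*q - 6*q^2, 3*p^2 + p*q^2 - 6*p*q + 3*q^2, 3*p^2 - 6*p*q + q^3 + 3*q^2}; counting standard monomials gives mu = 7. Corank 2; j^3 = (p - q)^3 is a perfect cube, so E-series; the 4-jet and mu = 7 give E_7.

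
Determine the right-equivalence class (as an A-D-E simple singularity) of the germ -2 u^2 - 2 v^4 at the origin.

A_{3}

The Hessian of f at 0 is [[-4, 0], [0, 0]] with rank 1, so corank 1. A Groebner basis of the Jacobian ideal J(f) in C{u,v} is {v^3, u}; counting standard monomials gives mu = 3. Corank 1: A-series; mu = 3 gives A_3.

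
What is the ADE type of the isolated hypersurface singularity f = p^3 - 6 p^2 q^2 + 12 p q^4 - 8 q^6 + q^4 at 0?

E_6

The Hessian of f at 0 has rank 0. Corank 2; j^3 = p^3 is a perfect cube, so E-series; the 4-jet and mu = 6 give E_6.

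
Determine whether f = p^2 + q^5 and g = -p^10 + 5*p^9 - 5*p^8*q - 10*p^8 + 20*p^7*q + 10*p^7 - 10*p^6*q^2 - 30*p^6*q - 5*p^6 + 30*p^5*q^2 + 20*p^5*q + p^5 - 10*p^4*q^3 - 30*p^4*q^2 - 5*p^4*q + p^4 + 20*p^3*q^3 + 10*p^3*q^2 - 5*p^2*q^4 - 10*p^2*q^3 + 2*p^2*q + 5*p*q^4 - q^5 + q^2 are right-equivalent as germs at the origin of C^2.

The Hessian of f at 0 has rank 1. Corank 1: A-series; mu = 4 gives A_4. The Hessian of g at 0 has rank 1. Corank 1: A-series; mu = 4 gives A_4. Both have type A_4, hence right-equivalent.

Yes.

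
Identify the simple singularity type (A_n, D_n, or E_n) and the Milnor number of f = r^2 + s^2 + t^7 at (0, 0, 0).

The Hessian of f at 0 has rank 2. Corank 1: A-series; mu = 6 gives A_6.

Type A_{6}, Milnor number mu = 6.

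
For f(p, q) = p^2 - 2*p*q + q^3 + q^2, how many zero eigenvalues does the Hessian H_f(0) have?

1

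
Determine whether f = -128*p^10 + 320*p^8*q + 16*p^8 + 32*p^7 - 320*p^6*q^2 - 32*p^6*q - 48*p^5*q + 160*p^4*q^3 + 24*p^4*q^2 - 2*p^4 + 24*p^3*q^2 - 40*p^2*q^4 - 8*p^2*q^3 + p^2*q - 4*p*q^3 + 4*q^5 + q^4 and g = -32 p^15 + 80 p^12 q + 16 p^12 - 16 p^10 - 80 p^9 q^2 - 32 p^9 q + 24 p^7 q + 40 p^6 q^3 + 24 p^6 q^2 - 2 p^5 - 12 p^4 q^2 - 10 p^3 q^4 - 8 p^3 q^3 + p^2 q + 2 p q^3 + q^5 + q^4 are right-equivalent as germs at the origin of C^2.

Yes.

The Hessian of f at 0 has rank 0. Corank 2; j^3 = p^2*q has shape L^2 M (L != M), so D-series; mu = 5 gives D_5. The Hessian of g at 0 has rank 0. Corank 2; j^3 = p^2*q has shape L^2 M (L != M), so D-series; mu = 5 gives D_5. Both have type D_5, hence right-equivalent.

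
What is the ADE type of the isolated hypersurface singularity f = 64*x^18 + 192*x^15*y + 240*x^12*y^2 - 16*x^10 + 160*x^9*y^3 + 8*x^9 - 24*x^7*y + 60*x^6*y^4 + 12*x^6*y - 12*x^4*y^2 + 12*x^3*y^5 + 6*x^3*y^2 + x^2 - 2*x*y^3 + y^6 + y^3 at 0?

A_2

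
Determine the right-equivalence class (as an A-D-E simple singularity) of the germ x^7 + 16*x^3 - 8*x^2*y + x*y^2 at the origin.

D_8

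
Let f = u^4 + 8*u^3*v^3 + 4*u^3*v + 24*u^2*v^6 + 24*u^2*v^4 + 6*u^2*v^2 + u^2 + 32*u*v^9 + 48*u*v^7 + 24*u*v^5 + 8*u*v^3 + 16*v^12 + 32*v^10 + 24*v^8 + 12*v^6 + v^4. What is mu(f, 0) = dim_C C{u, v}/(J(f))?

3

The Hessian of f at 0 has rank 1. Corank 1: A-series; mu = 3 gives A_3.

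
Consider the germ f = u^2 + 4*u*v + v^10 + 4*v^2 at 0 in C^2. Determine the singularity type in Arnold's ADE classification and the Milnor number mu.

Type A_{9}, Milnor number mu = 9.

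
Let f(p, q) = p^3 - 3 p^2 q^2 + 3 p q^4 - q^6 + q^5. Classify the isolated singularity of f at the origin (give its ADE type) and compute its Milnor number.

The Hessian of f at 0 has rank 0. Corank 2; j^3 = p^3 is a perfect cube, so E-series; the 5-jet and mu = 8 give E_8.

Type E_{8}, Milnor number mu = 8.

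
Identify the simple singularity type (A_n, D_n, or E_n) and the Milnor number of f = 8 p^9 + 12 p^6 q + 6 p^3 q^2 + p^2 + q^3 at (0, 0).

Type A_{2}, Milnor number mu = 2.

The Hessian of f at 0 has rank 1. Corank 1: A-series; mu = 2 gives A_2.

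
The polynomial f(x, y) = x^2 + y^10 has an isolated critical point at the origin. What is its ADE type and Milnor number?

Type A_9, Milnor number mu = 9.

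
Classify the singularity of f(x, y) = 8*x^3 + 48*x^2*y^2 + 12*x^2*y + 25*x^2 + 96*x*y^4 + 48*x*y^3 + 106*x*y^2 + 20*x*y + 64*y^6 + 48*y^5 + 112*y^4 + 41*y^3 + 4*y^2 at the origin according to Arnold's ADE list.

A_2

The Hessian of f at 0 has rank 1. Corank 1: A-series; mu = 2 gives A_2.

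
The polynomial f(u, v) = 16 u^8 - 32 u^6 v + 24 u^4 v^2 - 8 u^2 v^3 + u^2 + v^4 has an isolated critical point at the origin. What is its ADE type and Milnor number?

Type A3, Milnor number mu = 3.

The Hessian of f at 0 is [[2, 0], [0, 0]] with rank 1, so corank 1. A Groebner basis of the Jacobian ideal J(f) in C{u,v} is {v^3, u}; counting standard monomials gives mu = 3. Corank 1: A-series; mu = 3 gives A_3.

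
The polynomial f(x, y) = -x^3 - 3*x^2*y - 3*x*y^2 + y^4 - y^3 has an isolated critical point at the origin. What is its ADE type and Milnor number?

The Hessian of f at 0 is [[0, 0], [0, 0]] with rank 0, so corank 2. A Groebner basis of the Jacobian ideal J(f) in C{x,y} is {y^3, x^2 + 2*x*y + y^2}; counting standard monomials gives mu = 6. Corank 2; j^3 = -(x + y)^3 is a perfect cube, so E-series; the 4-jet and mu = 6 give E_6.

Type E_{6}, Milnor number mu = 6.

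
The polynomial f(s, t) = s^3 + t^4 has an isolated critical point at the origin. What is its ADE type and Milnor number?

Type E6, Milnor number mu = 6.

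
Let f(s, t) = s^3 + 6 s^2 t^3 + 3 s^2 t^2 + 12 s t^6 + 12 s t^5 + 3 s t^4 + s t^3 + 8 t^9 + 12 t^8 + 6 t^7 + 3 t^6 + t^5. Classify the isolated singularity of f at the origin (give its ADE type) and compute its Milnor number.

Type E_7, Milnor number mu = 7.

The Hessian of f at 0 is [[0, 0], [0, 0]] with rank 0, so corank 2. A Groebner basis of the Jacobian ideal J(f) in C{s,t} is {-s^2 + t^4 - t^3/3, s^3, s^2*t + s^2/3 + t^3/9, s^2 + s*t^2 + t^3/3}; counting standard monomials gives mu = 7. Corank 2; j^3 = s^3 is a perfect cube, so E-series; the 4-jet and mu = 7 give E_7.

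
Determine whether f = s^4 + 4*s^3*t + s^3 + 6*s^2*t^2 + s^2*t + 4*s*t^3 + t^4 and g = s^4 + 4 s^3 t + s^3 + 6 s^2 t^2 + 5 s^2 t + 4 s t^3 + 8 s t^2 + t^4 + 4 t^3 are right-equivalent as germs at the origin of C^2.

Yes.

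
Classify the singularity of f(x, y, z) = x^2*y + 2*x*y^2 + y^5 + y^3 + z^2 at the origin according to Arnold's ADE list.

D6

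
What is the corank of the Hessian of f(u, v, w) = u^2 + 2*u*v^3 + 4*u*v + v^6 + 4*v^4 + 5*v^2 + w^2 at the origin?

Hessian at 0 has rank 3.

0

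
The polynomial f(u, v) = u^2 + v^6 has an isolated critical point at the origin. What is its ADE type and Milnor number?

Type A_{5}, Milnor number mu = 5.

The Hessian of f at 0 is [[2, 0], [0, 0]] with rank 1, so corank 1. A Groebner basis of the Jacobian ideal J(f) in C{u,v} is {v^5, u}; counting standard monomials gives mu = 5. Corank 1: A-series; mu = 5 gives A_5.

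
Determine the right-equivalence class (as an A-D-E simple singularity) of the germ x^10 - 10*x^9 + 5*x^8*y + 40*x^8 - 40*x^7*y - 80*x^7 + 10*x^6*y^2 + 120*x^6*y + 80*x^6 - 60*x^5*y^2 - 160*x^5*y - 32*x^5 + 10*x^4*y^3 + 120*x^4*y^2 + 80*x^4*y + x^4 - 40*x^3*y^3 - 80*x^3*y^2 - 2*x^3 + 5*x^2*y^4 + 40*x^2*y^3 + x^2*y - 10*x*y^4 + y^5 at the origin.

D6

The Hessian of f at 0 has rank 0. Corank 2; j^3 = -x^2*(2*x - y) has shape L^2 M (L != M), so D-series; mu = 6 gives D_6.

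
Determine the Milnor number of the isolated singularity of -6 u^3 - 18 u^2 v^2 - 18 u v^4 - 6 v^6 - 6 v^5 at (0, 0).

The Hessian of f at 0 has rank 0. Corank 2; j^3 = -6*u^3 is a perfect cube, so E-series; the 5-jet and mu = 8 give E_8.

8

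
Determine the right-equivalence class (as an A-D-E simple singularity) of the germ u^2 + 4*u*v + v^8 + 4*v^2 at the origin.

The Hessian of f at 0 has rank 1. Corank 1: A-series; mu = 7 gives A_7.

A7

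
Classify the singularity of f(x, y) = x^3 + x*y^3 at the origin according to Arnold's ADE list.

E_{7}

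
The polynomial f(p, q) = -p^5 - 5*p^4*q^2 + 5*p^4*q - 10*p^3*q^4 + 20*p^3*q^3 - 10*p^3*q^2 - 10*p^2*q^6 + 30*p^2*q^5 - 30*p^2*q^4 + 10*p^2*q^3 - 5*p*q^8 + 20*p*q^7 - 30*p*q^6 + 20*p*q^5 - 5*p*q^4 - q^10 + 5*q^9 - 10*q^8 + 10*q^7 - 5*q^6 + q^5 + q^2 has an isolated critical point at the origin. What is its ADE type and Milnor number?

Type A4, Milnor number mu = 4.

The Hessian of f at 0 is [[0, 0], [0, 2]] with rank 1, so corank 1. A Groebner basis of the Jacobian ideal J(f) in C{p,q} is {p^4, q}; counting standard monomials gives mu = 4. Corank 1: A-series; mu = 4 gives A_4.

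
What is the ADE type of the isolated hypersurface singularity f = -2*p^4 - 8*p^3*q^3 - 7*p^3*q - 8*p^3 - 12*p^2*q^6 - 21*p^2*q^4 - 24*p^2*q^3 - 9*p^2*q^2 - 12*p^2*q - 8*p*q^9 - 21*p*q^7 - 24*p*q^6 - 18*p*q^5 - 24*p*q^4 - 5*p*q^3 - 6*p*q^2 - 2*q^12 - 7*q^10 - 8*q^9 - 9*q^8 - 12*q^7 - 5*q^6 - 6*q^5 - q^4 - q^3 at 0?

The Hessian of f at 0 has rank 0. Corank 2; j^3 = -(2*p + q)^3 is a perfect cube, so E-series; the 4-jet and mu = 7 give E_7.

E_7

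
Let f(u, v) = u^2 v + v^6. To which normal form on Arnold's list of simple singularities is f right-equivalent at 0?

D_7

The Hessian of f at 0 is [[0, 0], [0, 0]] with rank 0, so corank 2. A Groebner basis of the Jacobian ideal J(f) in C{u,v} is {u^2/6 + v^5, u^3, u*v}; counting standard monomials gives mu = 7. Corank 2; j^3 = u^2*v has shape L^2 M (L != M), so D-series; mu = 7 gives D_7.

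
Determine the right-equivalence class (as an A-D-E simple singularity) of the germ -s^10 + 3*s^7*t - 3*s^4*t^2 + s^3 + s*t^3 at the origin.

E_7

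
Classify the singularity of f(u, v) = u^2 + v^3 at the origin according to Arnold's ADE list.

A_{2}

The Hessian of f at 0 is [[2, 0], [0, 0]] with rank 1, so corank 1. A Groebner basis of the Jacobian ideal J(f) in C{u,v} is {v^2, u}; counting standard monomials gives mu = 2. Corank 1: A-series; mu = 2 gives A_2.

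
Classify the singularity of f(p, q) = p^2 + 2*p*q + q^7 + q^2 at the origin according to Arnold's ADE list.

A_{6}

The Hessian of f at 0 has rank 1. Corank 1: A-series; mu = 6 gives A_6.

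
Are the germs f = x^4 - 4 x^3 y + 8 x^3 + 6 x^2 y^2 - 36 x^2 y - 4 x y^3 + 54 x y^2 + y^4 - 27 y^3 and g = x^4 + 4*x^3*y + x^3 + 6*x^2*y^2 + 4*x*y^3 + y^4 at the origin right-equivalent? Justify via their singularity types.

Yes.

The Hessian of f at 0 has rank 0. Corank 2; j^3 = (2*x - 3*y)^3 is a perfect cube, so E-series; the 4-jet and mu = 6 give E_6. The Hessian of g at 0 has rank 0. Corank 2; j^3 = x^3 is a perfect cube, so E-series; the 4-jet and mu = 6 give E_6. Both have type E_6, hence right-equivalent.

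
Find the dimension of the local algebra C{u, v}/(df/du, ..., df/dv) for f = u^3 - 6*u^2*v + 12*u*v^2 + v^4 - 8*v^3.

The Hessian of f at 0 has rank 0. Corank 2; j^3 = (u - 2*v)^3 is a perfect cube, so E-series; the 4-jet and mu = 6 give E_6.

6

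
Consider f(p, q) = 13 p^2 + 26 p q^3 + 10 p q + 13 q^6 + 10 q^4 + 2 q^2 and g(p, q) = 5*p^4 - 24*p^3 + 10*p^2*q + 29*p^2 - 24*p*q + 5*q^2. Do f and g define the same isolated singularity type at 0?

Yes.

The Hessian of f at 0 is [[26, 10], [10, 4]] with rank 2, so corank 0. A Groebner basis of the Jacobian ideal J(f) in C{p,q} is {p, q}; counting standard monomials gives mu = 1. Corank 0: nondegenerate Morse point, so A_1. The Hessian of g at 0 is [[58, -24], [-24, 10]] with rank 2, so corank 0. A Groebner basis of the Jacobian ideal J(g) in C{p,q} is {p, q}; counting standard monomials gives mu = 1. Corank 0: nondegenerate Morse point, so A_1. Both have type A_1, hence right-equivalent.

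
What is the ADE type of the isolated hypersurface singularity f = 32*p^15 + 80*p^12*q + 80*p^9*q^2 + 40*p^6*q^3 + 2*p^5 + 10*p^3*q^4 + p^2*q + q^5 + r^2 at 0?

D_6

The Hessian of f at 0 is [[0, 0, 0], [0, 0, 0], [0, 0, 2]] with rank 1, so corank 2. A Groebner basis of the Jacobian ideal J(f) in C{p,q,r} is {p^2/5 + q^4, p^3, p*q, r}; counting standard monomials gives mu = 6. Corank 2; j^3 = p^2*q has shape L^2 M (L != M), so D-series; mu = 6 gives D_6.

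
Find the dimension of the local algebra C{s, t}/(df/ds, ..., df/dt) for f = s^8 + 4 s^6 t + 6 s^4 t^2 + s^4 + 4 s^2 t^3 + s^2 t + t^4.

The Hessian of f at 0 is [[0, 0], [0, 0]] with rank 0, so corank 2. A Groebner basis of the Jacobian ideal J(f) in C{s,t} is {s^3, s^2/4 + t^3, s*t}; counting standard monomials gives mu = 5. Corank 2; j^3 = s^2*t has shape L^2 M (L != M), so D-series; mu = 5 gives D_5.

5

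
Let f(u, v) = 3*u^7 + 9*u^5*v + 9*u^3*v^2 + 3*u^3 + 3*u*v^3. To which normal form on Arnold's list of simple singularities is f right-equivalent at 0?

E_7

The Hessian of f at 0 is [[0, 0], [0, 0]] with rank 0, so corank 2. A Groebner basis of the Jacobian ideal J(f) in C{u,v} is {u^3, u*v^2, 3*u^2 + v^3}; counting standard monomials gives mu = 7. Corank 2; j^3 = 3*u^3 is a perfect cube, so E-series; the 4-jet and mu = 7 give E_7.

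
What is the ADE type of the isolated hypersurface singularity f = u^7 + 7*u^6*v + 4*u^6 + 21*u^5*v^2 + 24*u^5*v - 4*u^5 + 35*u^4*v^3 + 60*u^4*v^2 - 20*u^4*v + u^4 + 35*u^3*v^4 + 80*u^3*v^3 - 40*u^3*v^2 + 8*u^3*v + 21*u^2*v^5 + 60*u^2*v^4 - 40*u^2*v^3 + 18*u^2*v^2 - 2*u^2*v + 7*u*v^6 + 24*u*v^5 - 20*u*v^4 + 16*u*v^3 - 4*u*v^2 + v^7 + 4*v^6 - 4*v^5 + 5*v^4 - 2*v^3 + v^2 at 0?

The Hessian of f at 0 is [[0, 0], [0, 2]] with rank 1, so corank 1. A Groebner basis of the Jacobian ideal J(f) in C{u,v} is {u^3 - 5*u^2/16 - u*v + 25*v^2/16 + 5*v/16, u^2*v - v^2, -u^2/16 + u*v^2 + 5*v^2/16 + v/16, v^3}; counting standard monomials gives mu = 6. Corank 1: A-series; mu = 6 gives A_6.

A_6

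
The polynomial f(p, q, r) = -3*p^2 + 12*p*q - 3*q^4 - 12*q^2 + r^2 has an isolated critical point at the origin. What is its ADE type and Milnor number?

Type A_{3}, Milnor number mu = 3.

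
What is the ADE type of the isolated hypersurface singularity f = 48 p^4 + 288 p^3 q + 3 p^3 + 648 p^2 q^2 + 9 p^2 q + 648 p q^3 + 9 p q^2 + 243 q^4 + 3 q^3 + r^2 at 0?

E_6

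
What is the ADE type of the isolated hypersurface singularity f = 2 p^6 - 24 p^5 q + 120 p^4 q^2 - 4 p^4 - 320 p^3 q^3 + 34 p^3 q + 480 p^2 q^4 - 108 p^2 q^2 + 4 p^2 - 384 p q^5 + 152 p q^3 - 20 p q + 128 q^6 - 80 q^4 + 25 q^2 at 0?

A_5

The Hessian of f at 0 has rank 1. Corank 1: A-series; mu = 5 gives A_5.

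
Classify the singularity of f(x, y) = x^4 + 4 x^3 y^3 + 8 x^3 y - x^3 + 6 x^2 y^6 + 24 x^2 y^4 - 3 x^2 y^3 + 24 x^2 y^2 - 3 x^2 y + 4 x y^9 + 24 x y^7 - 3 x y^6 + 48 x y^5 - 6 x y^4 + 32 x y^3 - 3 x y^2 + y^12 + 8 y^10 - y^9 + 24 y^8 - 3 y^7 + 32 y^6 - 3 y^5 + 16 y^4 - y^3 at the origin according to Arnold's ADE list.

E_6

The Hessian of f at 0 has rank 0. Corank 2; j^3 = -(x + y)^3 is a perfect cube, so E-series; the 4-jet and mu = 6 give E_6.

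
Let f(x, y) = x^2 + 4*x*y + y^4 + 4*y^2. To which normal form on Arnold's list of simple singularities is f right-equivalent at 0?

A_3

The Hessian of f at 0 has rank 1. Corank 1: A-series; mu = 3 gives A_3.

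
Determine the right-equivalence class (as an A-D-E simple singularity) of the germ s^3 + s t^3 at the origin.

The Hessian of f at 0 is [[0, 0], [0, 0]] with rank 0, so corank 2. A Groebner basis of the Jacobian ideal J(f) in C{s,t} is {s^3, s*t^2, 3*s^2 + t^3}; counting standard monomials gives mu = 7. Corank 2; j^3 = s^3 is a perfect cube, so E-series; the 4-jet and mu = 7 give E_7.

E7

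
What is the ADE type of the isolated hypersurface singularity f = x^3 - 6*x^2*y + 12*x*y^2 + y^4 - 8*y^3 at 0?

E_{6}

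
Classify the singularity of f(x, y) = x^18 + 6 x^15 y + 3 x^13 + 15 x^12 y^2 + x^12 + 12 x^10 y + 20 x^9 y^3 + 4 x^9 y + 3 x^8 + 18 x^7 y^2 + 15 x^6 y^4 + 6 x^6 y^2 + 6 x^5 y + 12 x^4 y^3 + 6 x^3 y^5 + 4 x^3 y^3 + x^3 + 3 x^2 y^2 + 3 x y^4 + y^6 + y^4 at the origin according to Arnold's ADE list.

E_6

The Hessian of f at 0 has rank 0. Corank 2; j^3 = x^3 is a perfect cube, so E-series; the 4-jet and mu = 6 give E_6.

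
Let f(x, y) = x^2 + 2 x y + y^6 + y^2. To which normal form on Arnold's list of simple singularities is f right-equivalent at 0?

A_5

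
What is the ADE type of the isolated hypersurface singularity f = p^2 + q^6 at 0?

A_5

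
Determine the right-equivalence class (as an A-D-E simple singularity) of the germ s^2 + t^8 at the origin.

A_7

The Hessian of f at 0 is [[2, 0], [0, 0]] with rank 1, so corank 1. A Groebner basis of the Jacobian ideal J(f) in C{s,t} is {t^7, s}; counting standard monomials gives mu = 7. Corank 1: A-series; mu = 7 gives A_7.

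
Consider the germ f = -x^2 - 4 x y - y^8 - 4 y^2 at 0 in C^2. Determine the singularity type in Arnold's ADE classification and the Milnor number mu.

The Hessian of f at 0 has rank 1. Corank 1: A-series; mu = 7 gives A_7.

Type A_7, Milnor number mu = 7.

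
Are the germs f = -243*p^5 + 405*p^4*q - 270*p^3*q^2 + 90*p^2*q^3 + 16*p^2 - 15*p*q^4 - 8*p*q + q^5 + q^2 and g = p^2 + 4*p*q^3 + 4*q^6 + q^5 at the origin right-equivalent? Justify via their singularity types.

Yes.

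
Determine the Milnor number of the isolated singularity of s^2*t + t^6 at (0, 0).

7

The Hessian of f at 0 has rank 0. Corank 2; j^3 = s^2*t has shape L^2 M (L != M), so D-series; mu = 7 gives D_7.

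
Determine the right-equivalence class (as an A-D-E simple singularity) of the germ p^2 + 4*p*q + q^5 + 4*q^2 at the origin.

The Hessian of f at 0 has rank 1. Corank 1: A-series; mu = 4 gives A_4.

A_{4}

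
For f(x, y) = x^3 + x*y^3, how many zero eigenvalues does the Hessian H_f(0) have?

The Hessian at 0 is [[0, 0], [0, 0]] of rank 0; hence corank 2.

2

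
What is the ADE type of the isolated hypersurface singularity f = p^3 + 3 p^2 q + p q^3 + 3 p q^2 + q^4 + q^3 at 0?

E7

The Hessian of f at 0 has rank 0. Corank 2; j^3 = (p + q)^3 is a perfect cube, so E-series; the 4-jet and mu = 7 give E_7.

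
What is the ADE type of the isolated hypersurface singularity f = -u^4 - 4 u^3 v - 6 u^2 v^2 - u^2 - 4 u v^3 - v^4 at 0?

A3

The Hessian of f at 0 is [[-2, 0], [0, 0]] with rank 1, so corank 1. A Groebner basis of the Jacobian ideal J(f) in C{u,v} is {v^3, u}; counting standard monomials gives mu = 3. Corank 1: A-series; mu = 3 gives A_3.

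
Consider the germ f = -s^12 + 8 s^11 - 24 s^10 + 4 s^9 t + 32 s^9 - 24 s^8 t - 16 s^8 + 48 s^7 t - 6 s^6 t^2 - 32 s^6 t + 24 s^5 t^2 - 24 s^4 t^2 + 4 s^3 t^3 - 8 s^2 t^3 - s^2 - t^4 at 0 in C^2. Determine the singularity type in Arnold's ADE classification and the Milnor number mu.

Type A_{3}, Milnor number mu = 3.

The Hessian of f at 0 has rank 1. Corank 1: A-series; mu = 3 gives A_3.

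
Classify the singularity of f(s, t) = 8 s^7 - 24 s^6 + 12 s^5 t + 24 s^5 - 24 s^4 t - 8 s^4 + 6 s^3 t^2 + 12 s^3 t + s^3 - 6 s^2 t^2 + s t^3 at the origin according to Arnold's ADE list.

E_7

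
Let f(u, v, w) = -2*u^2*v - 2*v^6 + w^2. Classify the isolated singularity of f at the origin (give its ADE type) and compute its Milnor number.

Type D_7, Milnor number mu = 7.

The Hessian of f at 0 has rank 1. Corank 2; j^3 = -2*u^2*v has shape L^2 M (L != M), so D-series; mu = 7 gives D_7.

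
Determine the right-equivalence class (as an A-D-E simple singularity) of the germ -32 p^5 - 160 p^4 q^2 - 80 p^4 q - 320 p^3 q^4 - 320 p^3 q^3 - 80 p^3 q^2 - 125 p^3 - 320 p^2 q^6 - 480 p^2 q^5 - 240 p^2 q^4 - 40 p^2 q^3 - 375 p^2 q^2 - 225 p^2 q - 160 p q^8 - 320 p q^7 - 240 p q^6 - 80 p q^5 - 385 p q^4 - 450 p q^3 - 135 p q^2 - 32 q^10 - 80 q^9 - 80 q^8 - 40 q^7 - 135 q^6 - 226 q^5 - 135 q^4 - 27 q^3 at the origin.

The Hessian of f at 0 is [[0, 0], [0, 0]] with rank 0, so corank 2. A Groebner basis of the Jacobian ideal J(f) in C{p,q} is {-23*p^2/40 + p*q^3 - 23*p*q^2/20 - 69*p*q/100 - 69*q^3/100 - 207*q^2/1000, p^2 + 2*p*q^2 + 6*p*q/5 + q^4 + 6*q^3/5 + 9*q^2/25, p^3 + 9*p^2/100 - 9*p*q^2/10 + 27*p*q/250 - 81*q^3/250 + 81*q^2/2500, p^2*q - p^2/20 + 11*p*q^2/10 - 3*p*q/50 + 3*q^3/10 - 9*q^2/500}; counting standard monomials gives mu = 8. Corank 2; j^3 = -(5*p + 3*q)^3 is a perfect cube, so E-series; the 5-jet and mu = 8 give E_8.

E_8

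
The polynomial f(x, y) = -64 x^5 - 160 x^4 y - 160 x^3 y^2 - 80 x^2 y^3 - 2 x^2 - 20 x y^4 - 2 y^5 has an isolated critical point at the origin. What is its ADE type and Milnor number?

Type A4, Milnor number mu = 4.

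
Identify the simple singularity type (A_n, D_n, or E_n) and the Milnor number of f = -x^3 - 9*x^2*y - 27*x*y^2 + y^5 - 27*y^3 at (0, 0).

Type E_{8}, Milnor number mu = 8.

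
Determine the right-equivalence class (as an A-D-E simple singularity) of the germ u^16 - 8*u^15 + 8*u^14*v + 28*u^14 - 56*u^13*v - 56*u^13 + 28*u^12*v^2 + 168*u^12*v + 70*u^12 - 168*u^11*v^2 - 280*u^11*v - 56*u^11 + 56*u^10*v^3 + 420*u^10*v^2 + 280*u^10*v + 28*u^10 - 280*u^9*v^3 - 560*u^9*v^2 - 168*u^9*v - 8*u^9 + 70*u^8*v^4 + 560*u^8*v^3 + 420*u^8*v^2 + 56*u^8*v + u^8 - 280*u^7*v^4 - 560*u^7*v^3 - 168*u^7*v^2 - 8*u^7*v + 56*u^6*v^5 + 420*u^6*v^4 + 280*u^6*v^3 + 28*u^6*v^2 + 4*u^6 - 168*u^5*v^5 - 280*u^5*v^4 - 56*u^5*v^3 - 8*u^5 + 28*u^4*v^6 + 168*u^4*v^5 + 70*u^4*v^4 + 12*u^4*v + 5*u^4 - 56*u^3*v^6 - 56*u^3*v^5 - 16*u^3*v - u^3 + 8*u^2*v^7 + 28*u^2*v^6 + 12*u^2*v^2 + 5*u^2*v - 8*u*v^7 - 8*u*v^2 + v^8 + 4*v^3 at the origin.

The Hessian of f at 0 has rank 0. Corank 2; j^3 = -(u - 2*v)^2*(u - v) has shape L^2 M (L != M), so D-series; mu = 9 gives D_9.

D_9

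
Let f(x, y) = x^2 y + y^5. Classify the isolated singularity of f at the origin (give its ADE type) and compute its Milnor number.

The Hessian of f at 0 is [[0, 0], [0, 0]] with rank 0, so corank 2. A Groebner basis of the Jacobian ideal J(f) in C{x,y} is {x^2/5 + y^4, x^3, x*y}; counting standard monomials gives mu = 6. Corank 2; j^3 = x^2*y has shape L^2 M (L != M), so D-series; mu = 6 gives D_6.

Type D_{6}, Milnor number mu = 6.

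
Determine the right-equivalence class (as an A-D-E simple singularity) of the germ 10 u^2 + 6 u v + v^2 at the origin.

A_{1}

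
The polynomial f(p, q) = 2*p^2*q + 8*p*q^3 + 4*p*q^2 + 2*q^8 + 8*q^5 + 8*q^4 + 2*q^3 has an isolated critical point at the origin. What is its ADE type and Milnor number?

The Hessian of f at 0 has rank 0. Corank 2; j^3 = 2*q*(p + q)^2 has shape L^2 M (L != M), so D-series; mu = 9 gives D_9.

Type D_9, Milnor number mu = 9.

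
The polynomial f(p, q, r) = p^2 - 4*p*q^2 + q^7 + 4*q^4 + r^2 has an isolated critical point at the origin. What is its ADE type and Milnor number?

Type A_{6}, Milnor number mu = 6.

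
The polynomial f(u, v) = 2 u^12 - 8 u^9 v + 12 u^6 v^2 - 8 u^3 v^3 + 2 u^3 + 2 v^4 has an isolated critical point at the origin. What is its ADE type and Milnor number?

Type E_6, Milnor number mu = 6.

The Hessian of f at 0 has rank 0. Corank 2; j^3 = 2*u^3 is a perfect cube, so E-series; the 4-jet and mu = 6 give E_6.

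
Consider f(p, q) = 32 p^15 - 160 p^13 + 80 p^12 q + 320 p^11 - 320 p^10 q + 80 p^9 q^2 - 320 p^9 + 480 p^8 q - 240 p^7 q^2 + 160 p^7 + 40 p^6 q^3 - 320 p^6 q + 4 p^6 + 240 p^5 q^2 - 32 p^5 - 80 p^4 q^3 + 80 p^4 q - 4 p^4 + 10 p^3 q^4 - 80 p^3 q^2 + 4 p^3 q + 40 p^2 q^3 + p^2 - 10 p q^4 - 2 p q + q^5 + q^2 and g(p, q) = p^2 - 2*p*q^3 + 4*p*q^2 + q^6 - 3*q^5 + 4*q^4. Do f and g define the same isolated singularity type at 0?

Yes.

The Hessian of f at 0 has rank 1. Corank 1: A-series; mu = 4 gives A_4. The Hessian of g at 0 has rank 1. Corank 1: A-series; mu = 4 gives A_4. Both have type A_4, hence right-equivalent.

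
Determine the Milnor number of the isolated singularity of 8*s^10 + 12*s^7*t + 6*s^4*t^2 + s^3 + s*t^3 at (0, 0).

7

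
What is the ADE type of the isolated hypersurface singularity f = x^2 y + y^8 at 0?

D_{9}

The Hessian of f at 0 is [[0, 0], [0, 0]] with rank 0, so corank 2. A Groebner basis of the Jacobian ideal J(f) in C{x,y} is {x^2/8 + y^7, x^3, x*y}; counting standard monomials gives mu = 9. Corank 2; j^3 = x^2*y has shape L^2 M (L != M), so D-series; mu = 9 gives D_9.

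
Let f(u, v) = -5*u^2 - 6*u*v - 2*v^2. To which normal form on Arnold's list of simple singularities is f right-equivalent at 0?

The Hessian of f at 0 is [[-10, -6], [-6, -4]] with rank 2, so corank 0. A Groebner basis of the Jacobian ideal J(f) in C{u,v} is {u, v}; counting standard monomials gives mu = 1. Corank 0: nondegenerate Morse point, so A_1.

A1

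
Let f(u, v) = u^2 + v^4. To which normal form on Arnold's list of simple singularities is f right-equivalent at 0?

A_3

The Hessian of f at 0 is [[2, 0], [0, 0]] with rank 1, so corank 1. A Groebner basis of the Jacobian ideal J(f) in C{u,v} is {v^3, u}; counting standard monomials gives mu = 3. Corank 1: A-series; mu = 3 gives A_3.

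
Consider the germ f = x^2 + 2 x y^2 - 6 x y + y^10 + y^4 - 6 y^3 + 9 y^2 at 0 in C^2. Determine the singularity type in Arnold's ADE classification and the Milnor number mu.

The Hessian of f at 0 has rank 1. Corank 1: A-series; mu = 9 gives A_9.

Type A_{9}, Milnor number mu = 9.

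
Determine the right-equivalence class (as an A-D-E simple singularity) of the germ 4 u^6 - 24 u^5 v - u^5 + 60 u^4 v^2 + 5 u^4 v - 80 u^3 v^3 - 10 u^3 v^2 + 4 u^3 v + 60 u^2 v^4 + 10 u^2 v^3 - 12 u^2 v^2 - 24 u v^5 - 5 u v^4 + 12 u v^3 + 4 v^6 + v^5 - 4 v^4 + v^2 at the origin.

The Hessian of f at 0 has rank 1. Corank 1: A-series; mu = 4 gives A_4.

A_4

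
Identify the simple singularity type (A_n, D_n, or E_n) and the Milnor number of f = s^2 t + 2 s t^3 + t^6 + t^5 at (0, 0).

The Hessian of f at 0 has rank 0. Corank 2; j^3 = s^2*t has shape L^2 M (L != M), so D-series; mu = 7 gives D_7.

Type D_7, Milnor number mu = 7.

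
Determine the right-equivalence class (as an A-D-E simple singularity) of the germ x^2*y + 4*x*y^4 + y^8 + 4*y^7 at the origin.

The Hessian of f at 0 is [[0, 0], [0, 0]] with rank 0, so corank 2. A Groebner basis of the Jacobian ideal J(f) in C{x,y} is {x^2*y^2, x^2*y + x^2/2 + x*y^3, x*y/2 + y^4, x^3}; counting standard monomials gives mu = 9. Corank 2; j^3 = x^2*y has shape L^2 M (L != M), so D-series; mu = 9 gives D_9.

D_{9}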